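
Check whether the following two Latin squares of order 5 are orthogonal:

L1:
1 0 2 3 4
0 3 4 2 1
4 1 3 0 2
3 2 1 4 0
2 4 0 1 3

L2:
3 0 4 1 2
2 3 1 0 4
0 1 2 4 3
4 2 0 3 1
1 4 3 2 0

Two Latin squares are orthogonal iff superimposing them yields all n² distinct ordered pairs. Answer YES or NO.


Form the n² = 25 superimposed pairs (L1[i][j], L2[i][j]), row by row (rows and columns indexed from 0):
row 0: (1,3) (0,0) (2,4) (3,1) (4,2)
row 1: (0,2) (3,3) (4,1) (2,0) (1,4)
row 2: (4,0) (1,1) (3,2) (0,4) (2,3)
row 3: (3,4) (2,2) (1,0) (4,3) (0,1)
row 4: (2,1) (4,4) (0,3) (1,2) (3,0)
Orthogonality requires all 25 pairs distinct.
Check by first coordinate: for each symbol s of L1, list the L2 entries in the n cells where L1 = s; they must all differ.
  L1 = 0: L2 entries (in reading order) 0, 2, 4, 1, 3 — all 5 distinct ✓
  L1 = 1: L2 entries (in reading order) 3, 4, 1, 0, 2 — all 5 distinct ✓
  L1 = 2: L2 entries (in reading order) 4, 0, 3, 2, 1 — all 5 distinct ✓
  L1 = 3: L2 entries (in reading order) 1, 3, 2, 4, 0 — all 5 distinct ✓
  L1 = 4: L2 entries (in reading order) 2, 1, 0, 3, 4 — all 5 distinct ✓
Every symbol of L1 meets every symbol of L2 exactly once, so all 25 pairs are distinct (25 of 25).
Conclusion: YES.

YES


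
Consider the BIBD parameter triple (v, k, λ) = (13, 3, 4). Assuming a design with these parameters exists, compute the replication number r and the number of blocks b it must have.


Any 2-(v, k, λ) BIBD satisfies two necessary conditions:
  (i)  Each point sits in r blocks, and counting incidences through any fixed point gives r(k − 1) = λ(v − 1), so r = λ(v − 1)/(k − 1).
  (ii) Total incidences bk = vr, so b = vr/k.
Step 1: r = λ(v − 1)/(k − 1) = 4·(13 − 1)/(3 − 1) = 4·12/2 = 48/2 = 24.
Step 2: b = vr/k = 13·24/3 = 312/3 = 104.
Check integrality: r = 24 ∈ Z ✓, b = 104 ∈ Z ✓.
(These identities are necessary conditions: they determine r and b for any design with these parameters, but do not by themselves prove that one exists.)

r = 24, b = 104.


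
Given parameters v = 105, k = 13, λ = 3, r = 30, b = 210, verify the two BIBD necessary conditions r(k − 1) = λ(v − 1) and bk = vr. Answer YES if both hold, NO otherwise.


Condition (i): r(k − 1) = 30·12 = 360; λ(v − 1) = 3·104 = 312. Match? NO.
Condition (ii): bk = 210·13 = 2730; vr = 105·30 = 3150. Match? NO.
Both conditions hold? NO.

NO


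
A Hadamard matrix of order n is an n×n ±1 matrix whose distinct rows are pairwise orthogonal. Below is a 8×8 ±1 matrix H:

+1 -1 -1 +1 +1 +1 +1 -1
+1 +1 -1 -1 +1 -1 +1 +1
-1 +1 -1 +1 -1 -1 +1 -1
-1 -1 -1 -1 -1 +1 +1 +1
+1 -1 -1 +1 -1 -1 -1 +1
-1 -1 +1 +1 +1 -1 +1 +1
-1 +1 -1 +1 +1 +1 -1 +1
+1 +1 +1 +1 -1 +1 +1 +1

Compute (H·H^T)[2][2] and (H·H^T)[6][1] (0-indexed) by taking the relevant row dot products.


Row 1 of H: [1, 1, -1, -1, 1, -1, 1, 1].
Row 2 of H: [-1, 1, -1, 1, -1, -1, 1, -1].
Row 6 of H: [-1, 1, -1, 1, 1, 1, -1, 1].
(H·H^T)[2][2] = Σ_j H[2][j]·H[2][j] = (-1)² + (1)² + (-1)² + (1)² + (-1)² + (-1)² + (1)² + (-1)² = 1 + 1 + 1 + 1 + 1 + 1 + 1 + 1 = 8.
(H·H^T)[6][1] = Σ_j H[6][j]·H[1][j] = (-1)·(1) + (1)·(1) + (-1)·(-1) + (1)·(-1) + (1)·(1) + (1)·(-1) + (-1)·(1) + (1)·(1) = -1 + 1 + 1 + -1 + 1 + -1 + -1 + 1 = 0.
So rows 6 and 1 are orthogonal; the diagonal entry equals n = 8.

(2,2) entry = 8; (6,1) entry = 0.


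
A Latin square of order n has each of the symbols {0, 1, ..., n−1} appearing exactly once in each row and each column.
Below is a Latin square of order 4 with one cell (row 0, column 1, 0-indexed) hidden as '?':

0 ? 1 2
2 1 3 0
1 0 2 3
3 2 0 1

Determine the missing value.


Row 0 contains symbols [0, 1, 2] — missing [3].
Column 1 contains symbols [0, 1, 2] — missing [3].
The missing symbol must appear in both missing sets; intersection = [3].
Therefore the hidden value is 3.

Missing value = 3.


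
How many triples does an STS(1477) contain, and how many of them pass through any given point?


An STS(v) is a 2-(v, 3, 1) BIBD: block size k = 3, λ = 1.
Replication: r(k − 1) = λ(v − 1) ⇒ r·2 = 1477 − 1 = 1476 ⇒ r = 738.
Block count: b = v(v − 1)/6 = 1477·1476/6 = 2180052/6 = 363342.

r = 738, b = 363342.


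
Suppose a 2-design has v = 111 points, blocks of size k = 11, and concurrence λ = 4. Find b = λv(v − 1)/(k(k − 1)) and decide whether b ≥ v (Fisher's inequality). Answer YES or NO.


r = λ(v − 1)/(k − 1) = 4·110/10 = 44.
b = vr/k = 111·44/11 = 444.
Fisher's inequality: b ≥ v ⇔ 444 ≥ 111? YES.

YES


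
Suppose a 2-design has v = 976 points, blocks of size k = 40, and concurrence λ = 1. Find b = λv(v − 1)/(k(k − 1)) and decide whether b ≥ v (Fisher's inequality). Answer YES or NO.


b = λv(v − 1)/(k(k − 1)) = 1·976·975/(40·39) = 951600/1560 = 610.
Compare with v = 976: b < v, so Fisher's inequality fails.

NO


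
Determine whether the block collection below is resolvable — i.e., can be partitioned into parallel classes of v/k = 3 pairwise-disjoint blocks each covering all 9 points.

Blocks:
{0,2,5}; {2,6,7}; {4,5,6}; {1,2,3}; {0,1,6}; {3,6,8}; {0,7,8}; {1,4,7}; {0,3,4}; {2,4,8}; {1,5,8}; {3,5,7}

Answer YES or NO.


v = 9, block size k = 3, number of blocks = 12.
For resolvability, blocks must partition into parallel classes of size v/k = 3.
Total blocks must therefore be a multiple of 3: 12 = 3·4 + 0 ⇒ divisible ✓.
Greedy packing gives 4 candidate class(es). Each should be a full parallel class (size 3, covers all 9 points).
  Class 1 (3 blocks): {0,2,5}; {3,6,8}; {1,4,7}. Points covered: [0, 1, 2, 3, 4, 5, 6, 7, 8].
  Class 2 (3 blocks): {2,6,7}; {0,3,4}; {1,5,8}. Points covered: [0, 1, 2, 3, 4, 5, 6, 7, 8].
  Class 3 (3 blocks): {4,5,6}; {1,2,3}; {0,7,8}. Points covered: [0, 1, 2, 3, 4, 5, 6, 7, 8].
  Class 4 (3 blocks): {0,1,6}; {2,4,8}; {3,5,7}. Points covered: [0, 1, 2, 3, 4, 5, 6, 7, 8].
All classes full (size 3)? YES. All classes cover every point? YES.
Resolvable? YES.

YES


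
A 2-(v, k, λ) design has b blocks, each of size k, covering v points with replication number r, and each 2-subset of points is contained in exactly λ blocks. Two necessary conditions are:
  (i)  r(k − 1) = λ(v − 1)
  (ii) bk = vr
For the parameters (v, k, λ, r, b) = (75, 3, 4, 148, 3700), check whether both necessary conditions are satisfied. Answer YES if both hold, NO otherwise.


Condition (i): r(k − 1) = 148·2 = 296; λ(v − 1) = 4·74 = 296. Match? YES.
Condition (ii): bk = 3700·3 = 11100; vr = 75·148 = 11100. Match? YES.
Both conditions hold? YES.

YES


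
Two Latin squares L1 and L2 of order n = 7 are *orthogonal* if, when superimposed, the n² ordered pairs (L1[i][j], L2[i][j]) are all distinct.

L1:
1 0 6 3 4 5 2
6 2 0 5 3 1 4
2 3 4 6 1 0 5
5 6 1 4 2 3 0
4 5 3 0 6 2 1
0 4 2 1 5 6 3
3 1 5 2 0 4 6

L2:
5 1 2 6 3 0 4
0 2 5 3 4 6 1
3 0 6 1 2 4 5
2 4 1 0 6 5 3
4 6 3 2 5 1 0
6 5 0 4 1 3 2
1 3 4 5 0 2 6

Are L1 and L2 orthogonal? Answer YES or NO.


Form the n² = 49 superimposed pairs (L1[i][j], L2[i][j]), row by row (rows and columns indexed from 0):
row 0: (1,5) (0,1) (6,2) (3,6) (4,3) (5,0) (2,4)
row 1: (6,0) (2,2) (0,5) (5,3) (3,4) (1,6) (4,1)
row 2: (2,3) (3,0) (4,6) (6,1) (1,2) (0,4) (5,5)
row 3: (5,2) (6,4) (1,1) (4,0) (2,6) (3,5) (0,3)
row 4: (4,4) (5,6) (3,3) (0,2) (6,5) (2,1) (1,0)
row 5: (0,6) (4,5) (2,0) (1,4) (5,1) (6,3) (3,2)
row 6: (3,1) (1,3) (5,4) (2,5) (0,0) (4,2) (6,6)
Orthogonality requires all 49 pairs distinct.
Check by first coordinate: for each symbol s of L1, list the L2 entries in the n cells where L1 = s; they must all differ.
  L1 = 0: L2 entries (in reading order) 1, 5, 4, 3, 2, 6, 0 — all 7 distinct ✓
  L1 = 1: L2 entries (in reading order) 5, 6, 2, 1, 0, 4, 3 — all 7 distinct ✓
  L1 = 2: L2 entries (in reading order) 4, 2, 3, 6, 1, 0, 5 — all 7 distinct ✓
  L1 = 3: L2 entries (in reading order) 6, 4, 0, 5, 3, 2, 1 — all 7 distinct ✓
  L1 = 4: L2 entries (in reading order) 3, 1, 6, 0, 4, 5, 2 — all 7 distinct ✓
  L1 = 5: L2 entries (in reading order) 0, 3, 5, 2, 6, 1, 4 — all 7 distinct ✓
  L1 = 6: L2 entries (in reading order) 2, 0, 1, 4, 5, 3, 6 — all 7 distinct ✓
Every symbol of L1 meets every symbol of L2 exactly once, so all 49 pairs are distinct (49 of 49).
Conclusion: YES.

YES


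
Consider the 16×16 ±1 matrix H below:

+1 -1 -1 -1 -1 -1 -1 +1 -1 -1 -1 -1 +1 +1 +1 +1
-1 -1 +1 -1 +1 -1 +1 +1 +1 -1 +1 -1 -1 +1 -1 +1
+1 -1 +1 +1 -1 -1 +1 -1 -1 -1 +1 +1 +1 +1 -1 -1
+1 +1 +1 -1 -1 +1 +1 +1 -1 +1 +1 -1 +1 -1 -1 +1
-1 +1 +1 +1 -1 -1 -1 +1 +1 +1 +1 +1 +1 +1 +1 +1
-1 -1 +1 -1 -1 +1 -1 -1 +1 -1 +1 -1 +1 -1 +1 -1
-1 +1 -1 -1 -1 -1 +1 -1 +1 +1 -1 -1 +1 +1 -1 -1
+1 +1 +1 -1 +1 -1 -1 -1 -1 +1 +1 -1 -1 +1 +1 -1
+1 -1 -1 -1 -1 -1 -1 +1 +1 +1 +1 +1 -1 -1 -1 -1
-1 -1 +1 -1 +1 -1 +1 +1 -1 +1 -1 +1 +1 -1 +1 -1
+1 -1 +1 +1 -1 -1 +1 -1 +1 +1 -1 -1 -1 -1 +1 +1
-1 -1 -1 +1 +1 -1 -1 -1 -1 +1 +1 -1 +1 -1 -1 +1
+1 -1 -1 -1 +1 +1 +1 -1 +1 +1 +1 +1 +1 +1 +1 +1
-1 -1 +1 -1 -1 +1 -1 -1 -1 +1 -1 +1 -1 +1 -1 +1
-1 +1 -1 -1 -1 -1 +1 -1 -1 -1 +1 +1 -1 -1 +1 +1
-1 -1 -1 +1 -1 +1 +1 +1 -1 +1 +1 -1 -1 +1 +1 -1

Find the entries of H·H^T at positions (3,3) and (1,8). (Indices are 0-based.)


Row 1 of H: [-1, -1, 1, -1, 1, -1, 1, 1, 1, -1, 1, -1, -1, 1, -1, 1].
Row 3 of H: [1, 1, 1, -1, -1, 1, 1, 1, -1, 1, 1, -1, 1, -1, -1, 1].
Row 8 of H: [1, -1, -1, -1, -1, -1, -1, 1, 1, 1, 1, 1, -1, -1, -1, -1].
(H·H^T)[3][3] = Σ_j H[3][j]·H[3][j] = (1)² + (1)² + (1)² + (-1)² + (-1)² + (1)² + (1)² + (1)² + (-1)² + (1)² + (1)² + (-1)² + (1)² + (-1)² + (-1)² + (1)² = 1 + 1 + 1 + 1 + 1 + 1 + 1 + 1 + 1 + 1 + 1 + 1 + 1 + 1 + 1 + 1 = 16.
(H·H^T)[1][8] = Σ_j H[1][j]·H[8][j] = (-1)·(1) + (-1)·(-1) + (1)·(-1) + (-1)·(-1) + (1)·(-1) + (-1)·(-1) + (1)·(-1) + (1)·(1) + (1)·(1) + (-1)·(1) + (1)·(1) + (-1)·(1) + (-1)·(-1) + (1)·(-1) + (-1)·(-1) + (1)·(-1) = -1 + 1 + -1 + 1 + -1 + 1 + -1 + 1 + 1 + -1 + 1 + -1 + 1 + -1 + 1 + -1 = 0.
So rows 1 and 8 are orthogonal; the diagonal entry equals n = 16.

(3,3) entry = 16; (1,8) entry = 0.


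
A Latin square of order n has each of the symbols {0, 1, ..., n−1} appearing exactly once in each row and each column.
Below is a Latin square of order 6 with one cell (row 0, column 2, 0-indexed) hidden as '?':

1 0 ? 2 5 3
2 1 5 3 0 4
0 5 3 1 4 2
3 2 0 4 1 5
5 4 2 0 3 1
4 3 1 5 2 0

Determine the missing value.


Row 0 contains symbols [0, 1, 2, 3, 5] — missing [4].
Column 2 contains symbols [0, 1, 2, 3, 5] — missing [4].
The missing symbol must appear in both missing sets; intersection = [4].
Therefore the hidden value is 4.

Missing value = 4.


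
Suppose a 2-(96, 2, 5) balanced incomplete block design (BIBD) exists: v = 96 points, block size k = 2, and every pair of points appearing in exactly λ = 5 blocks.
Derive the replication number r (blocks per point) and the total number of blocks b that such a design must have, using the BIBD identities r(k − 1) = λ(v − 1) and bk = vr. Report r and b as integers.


Any 2-(v, k, λ) BIBD satisfies two necessary conditions:
  (i)  Each point sits in r blocks, and counting incidences through any fixed point gives r(k − 1) = λ(v − 1), so r = λ(v − 1)/(k − 1).
  (ii) Total incidences bk = vr, so b = vr/k.
Step 1: r = λ(v − 1)/(k − 1) = 5·(96 − 1)/(2 − 1) = 5·95/1 = 475/1 = 475.
Step 2: b = vr/k = 96·475/2 = 45600/2 = 22800.
Check integrality: r = 475 ∈ Z ✓, b = 22800 ∈ Z ✓.
(These identities are necessary conditions: they determine r and b for any design with these parameters, but do not by themselves prove that one exists.)

r = 475, b = 22800.


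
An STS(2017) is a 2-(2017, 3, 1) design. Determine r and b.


An STS(v) is a 2-(v, 3, 1) BIBD: block size k = 3, λ = 1.
Replication: r(k − 1) = λ(v − 1) ⇒ r·2 = 2017 − 1 = 2016 ⇒ r = 1008.
Block count: b = v(v − 1)/6 = 2017·2016/6 = 4066272/6 = 677712.
(Check via bk = vr: 677712·3 = 2033136 = 2017·1008 = 2033136 ✓.)

r = 1008, b = 677712.


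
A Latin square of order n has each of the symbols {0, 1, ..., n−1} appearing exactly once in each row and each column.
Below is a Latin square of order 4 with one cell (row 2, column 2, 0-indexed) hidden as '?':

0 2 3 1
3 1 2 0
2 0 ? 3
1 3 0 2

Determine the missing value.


Row 2 contains symbols [0, 2, 3] — missing [1].
Column 2 contains symbols [0, 2, 3] — missing [1].
The missing symbol must appear in both missing sets; intersection = [1].
Therefore the hidden value is 1.

Missing value = 1.


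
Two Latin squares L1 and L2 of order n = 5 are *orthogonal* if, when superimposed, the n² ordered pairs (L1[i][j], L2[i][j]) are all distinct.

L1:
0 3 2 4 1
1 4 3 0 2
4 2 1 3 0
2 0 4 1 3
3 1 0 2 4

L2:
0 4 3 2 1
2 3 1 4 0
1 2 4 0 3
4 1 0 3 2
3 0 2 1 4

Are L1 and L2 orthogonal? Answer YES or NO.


Form the n² = 25 superimposed pairs (L1[i][j], L2[i][j]), row by row (rows and columns indexed from 0):
row 0: (0,0) (3,4) (2,3) (4,2) (1,1)
row 1: (1,2) (4,3) (3,1) (0,4) (2,0)
row 2: (4,1) (2,2) (1,4) (3,0) (0,3)
row 3: (2,4) (0,1) (4,0) (1,3) (3,2)
row 4: (3,3) (1,0) (0,2) (2,1) (4,4)
Orthogonality requires all 25 pairs distinct.
Check by first coordinate: for each symbol s of L1, list the L2 entries in the n cells where L1 = s; they must all differ.
  L1 = 0: L2 entries (in reading order) 0, 4, 3, 1, 2 — all 5 distinct ✓
  L1 = 1: L2 entries (in reading order) 1, 2, 4, 3, 0 — all 5 distinct ✓
  L1 = 2: L2 entries (in reading order) 3, 0, 2, 4, 1 — all 5 distinct ✓
  L1 = 3: L2 entries (in reading order) 4, 1, 0, 2, 3 — all 5 distinct ✓
  L1 = 4: L2 entries (in reading order) 2, 3, 1, 0, 4 — all 5 distinct ✓
Every symbol of L1 meets every symbol of L2 exactly once, so all 25 pairs are distinct (25 of 25).
Conclusion: YES.

YES


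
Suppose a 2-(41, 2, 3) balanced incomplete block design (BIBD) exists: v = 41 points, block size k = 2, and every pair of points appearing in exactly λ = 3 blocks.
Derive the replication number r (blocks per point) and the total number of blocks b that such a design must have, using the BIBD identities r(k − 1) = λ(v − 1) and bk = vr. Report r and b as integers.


Any 2-(v, k, λ) BIBD satisfies two necessary conditions:
  (i)  Each point sits in r blocks, and counting incidences through any fixed point gives r(k − 1) = λ(v − 1), so r = λ(v − 1)/(k − 1).
  (ii) Total incidences bk = vr, so b = vr/k.
Step 1: r = λ(v − 1)/(k − 1) = 3·(41 − 1)/(2 − 1) = 3·40/1 = 120/1 = 120.
Step 2: b = vr/k = 41·120/2 = 4920/2 = 2460.
Check integrality: r = 120 ∈ Z ✓, b = 2460 ∈ Z ✓.
(These identities are necessary conditions: they determine r and b for any design with these parameters, but do not by themselves prove that one exists.)

r = 120, b = 2460.


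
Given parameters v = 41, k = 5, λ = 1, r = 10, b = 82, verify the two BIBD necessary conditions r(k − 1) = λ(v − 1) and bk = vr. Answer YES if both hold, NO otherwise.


Condition (i): r(k − 1) = 10·4 = 40; λ(v − 1) = 1·40 = 40. Match? YES.
Condition (ii): bk = 82·5 = 410; vr = 41·10 = 410. Match? YES.
Both conditions hold? YES.

YES


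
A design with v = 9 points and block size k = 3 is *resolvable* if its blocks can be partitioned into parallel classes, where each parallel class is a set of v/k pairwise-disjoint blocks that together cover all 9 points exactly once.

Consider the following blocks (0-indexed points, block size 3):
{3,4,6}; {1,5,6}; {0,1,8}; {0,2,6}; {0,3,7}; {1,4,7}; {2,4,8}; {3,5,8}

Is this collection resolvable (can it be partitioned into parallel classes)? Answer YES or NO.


v = 9, block size k = 3, number of blocks = 8.
For resolvability, blocks must partition into parallel classes of size v/k = 3.
Total blocks must therefore be a multiple of 3: 8 = 3·2 + 2 ⇒ not divisible ✗.
Resolvable? NO.

NO


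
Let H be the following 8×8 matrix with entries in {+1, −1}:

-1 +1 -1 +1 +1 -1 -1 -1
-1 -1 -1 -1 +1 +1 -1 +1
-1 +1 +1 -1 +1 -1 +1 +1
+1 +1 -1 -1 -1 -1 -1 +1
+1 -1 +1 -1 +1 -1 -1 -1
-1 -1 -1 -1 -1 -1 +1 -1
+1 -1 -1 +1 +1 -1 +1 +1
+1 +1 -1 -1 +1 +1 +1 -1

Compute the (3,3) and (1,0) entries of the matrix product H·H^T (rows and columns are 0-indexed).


Row 0 of H: [-1, 1, -1, 1, 1, -1, -1, -1].
Row 1 of H: [-1, -1, -1, -1, 1, 1, -1, 1].
Row 3 of H: [1, 1, -1, -1, -1, -1, -1, 1].
(H·H^T)[3][3] = Σ_j H[3][j]·H[3][j] = (1)² + (1)² + (-1)² + (-1)² + (-1)² + (-1)² + (-1)² + (1)² = 1 + 1 + 1 + 1 + 1 + 1 + 1 + 1 = 8.
(H·H^T)[1][0] = Σ_j H[1][j]·H[0][j] = (-1)·(-1) + (-1)·(1) + (-1)·(-1) + (-1)·(1) + (1)·(1) + (1)·(-1) + (-1)·(-1) + (1)·(-1) = 1 + -1 + 1 + -1 + 1 + -1 + 1 + -1 = 0.
So rows 1 and 0 are orthogonal; the diagonal entry equals n = 8.

(3,3) entry = 8; (1,0) entry = 0.


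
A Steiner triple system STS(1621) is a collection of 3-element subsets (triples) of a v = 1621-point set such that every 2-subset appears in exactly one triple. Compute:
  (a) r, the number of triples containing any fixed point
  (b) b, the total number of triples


An STS(v) is a 2-(v, 3, 1) BIBD: block size k = 3, λ = 1.
Replication: r(k − 1) = λ(v − 1) ⇒ r·2 = 1621 − 1 = 1620 ⇒ r = 810.
Block count: bk = vr ⇒ b·3 = 1621·810 = 1313010 ⇒ b = 437670.
(Check via b = v(v − 1)/6 = 1621·1620/6 = 2626020/6 = 437670.)

r = 810, b = 437670.


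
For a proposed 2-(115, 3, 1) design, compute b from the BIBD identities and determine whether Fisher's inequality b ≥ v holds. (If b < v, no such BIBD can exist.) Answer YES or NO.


b = λv(v − 1)/(k(k − 1)) = 1·115·114/(3·2) = 13110/6 = 2185.
Compare with v = 115: b ≥ v, so Fisher's inequality holds.

YES


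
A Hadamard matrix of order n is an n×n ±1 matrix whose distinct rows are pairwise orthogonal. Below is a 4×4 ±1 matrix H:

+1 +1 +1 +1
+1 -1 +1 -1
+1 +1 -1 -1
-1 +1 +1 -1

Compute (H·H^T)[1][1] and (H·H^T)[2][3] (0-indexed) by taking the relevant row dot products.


Row 1 of H: [1, -1, 1, -1].
Row 2 of H: [1, 1, -1, -1].
Row 3 of H: [-1, 1, 1, -1].
(H·H^T)[1][1] = Σ_j H[1][j]·H[1][j] = (1)² + (-1)² + (1)² + (-1)² = 1 + 1 + 1 + 1 = 4.
(H·H^T)[2][3] = Σ_j H[2][j]·H[3][j] = (1)·(-1) + (1)·(1) + (-1)·(1) + (-1)·(-1) = -1 + 1 + -1 + 1 = 0.
So rows 2 and 3 are orthogonal; the diagonal entry equals n = 4.

(1,1) entry = 4; (2,3) entry = 0.


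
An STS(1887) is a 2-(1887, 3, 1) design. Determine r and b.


An STS(v) is a 2-(v, 3, 1) BIBD: block size k = 3, λ = 1.
Replication: r(k − 1) = λ(v − 1) ⇒ r·2 = 1887 − 1 = 1886 ⇒ r = 943.
Block count: bk = vr ⇒ b·3 = 1887·943 = 1779441 ⇒ b = 593147.

r = 943, b = 593147.


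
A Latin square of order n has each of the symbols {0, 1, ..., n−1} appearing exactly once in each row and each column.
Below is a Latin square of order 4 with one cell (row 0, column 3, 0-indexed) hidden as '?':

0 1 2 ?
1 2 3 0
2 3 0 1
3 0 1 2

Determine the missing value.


Row 0 contains symbols [0, 1, 2] — missing [3].
Column 3 contains symbols [0, 1, 2] — missing [3].
The missing symbol must appear in both missing sets; intersection = [3].
Therefore the hidden value is 3.

Missing value = 3.


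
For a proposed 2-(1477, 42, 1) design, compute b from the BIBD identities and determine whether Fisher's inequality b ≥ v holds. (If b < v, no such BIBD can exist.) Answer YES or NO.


b = λv(v − 1)/(k(k − 1)) = 1·1477·1476/(42·41) = 2180052/1722 = 1266.
Compare with v = 1477: b < v, so Fisher's inequality fails.

NO


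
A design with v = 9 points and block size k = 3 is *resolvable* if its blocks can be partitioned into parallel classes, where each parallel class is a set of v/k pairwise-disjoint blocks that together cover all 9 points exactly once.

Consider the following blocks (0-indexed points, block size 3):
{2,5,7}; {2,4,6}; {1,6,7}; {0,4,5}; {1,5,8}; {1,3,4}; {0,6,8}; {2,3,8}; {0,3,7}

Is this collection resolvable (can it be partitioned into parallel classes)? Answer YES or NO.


v = 9, block size k = 3, number of blocks = 9.
For resolvability, blocks must partition into parallel classes of size v/k = 3.
Total blocks must therefore be a multiple of 3: 9 = 3·3 + 0 ⇒ divisible ✓.
Greedy packing gives 3 candidate class(es). Each should be a full parallel class (size 3, covers all 9 points).
  Class 1 (3 blocks): {2,5,7}; {1,3,4}; {0,6,8}. Points covered: [0, 1, 2, 3, 4, 5, 6, 7, 8].
  Class 2 (3 blocks): {2,4,6}; {1,5,8}; {0,3,7}. Points covered: [0, 1, 2, 3, 4, 5, 6, 7, 8].
  Class 3 (3 blocks): {1,6,7}; {0,4,5}; {2,3,8}. Points covered: [0, 1, 2, 3, 4, 5, 6, 7, 8].
All classes full (size 3)? YES. All classes cover every point? YES.
Resolvable? YES.

YES


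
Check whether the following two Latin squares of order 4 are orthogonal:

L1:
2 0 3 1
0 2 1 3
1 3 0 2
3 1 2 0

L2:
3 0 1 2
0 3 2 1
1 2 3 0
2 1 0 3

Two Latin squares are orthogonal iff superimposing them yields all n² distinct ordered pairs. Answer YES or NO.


Form the n² = 16 superimposed pairs (L1[i][j], L2[i][j]), row by row (rows and columns indexed from 0):
row 0: (2,3) (0,0) (3,1) (1,2)
row 1: (0,0) (2,3) (1,2) (3,1)
row 2: (1,1) (3,2) (0,3) (2,0)
row 3: (3,2) (1,1) (2,0) (0,3)
Orthogonality requires all 16 pairs distinct.
But the pair (0,0) repeats: cell (0,1) has L1 = 0, L2 = 0, and cell (1,0) has L1 = 0, L2 = 0.
A repeated pair means some other pair never occurs (only 8 distinct pairs out of 16), so the squares are not orthogonal.
Conclusion: NO.

NO


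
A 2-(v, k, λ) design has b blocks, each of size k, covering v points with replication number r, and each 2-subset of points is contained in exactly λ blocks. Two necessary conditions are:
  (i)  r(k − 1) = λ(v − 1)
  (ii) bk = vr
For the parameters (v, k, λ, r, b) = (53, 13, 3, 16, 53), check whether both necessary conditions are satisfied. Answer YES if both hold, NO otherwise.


Condition (i): r(k − 1) = 16·12 = 192; λ(v − 1) = 3·52 = 156. Match? NO.
Condition (ii): bk = 53·13 = 689; vr = 53·16 = 848. Match? NO.
Both conditions hold? NO.

NO


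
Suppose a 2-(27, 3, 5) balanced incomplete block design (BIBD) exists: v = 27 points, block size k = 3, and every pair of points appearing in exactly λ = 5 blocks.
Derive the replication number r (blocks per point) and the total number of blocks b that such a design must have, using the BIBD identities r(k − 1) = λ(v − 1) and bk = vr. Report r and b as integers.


Any 2-(v, k, λ) BIBD satisfies two necessary conditions:
  (i)  Each point sits in r blocks, and counting incidences through any fixed point gives r(k − 1) = λ(v − 1), so r = λ(v − 1)/(k − 1).
  (ii) Total incidences bk = vr, so b = vr/k.
Step 1: r = λ(v − 1)/(k − 1) = 5·(27 − 1)/(3 − 1) = 5·26/2 = 130/2 = 65.
Step 2: b = vr/k = 27·65/3 = 1755/3 = 585.
Check integrality: r = 65 ∈ Z ✓, b = 585 ∈ Z ✓.
(These identities are necessary conditions: they determine r and b for any design with these parameters, but do not by themselves prove that one exists.)

r = 65, b = 585.


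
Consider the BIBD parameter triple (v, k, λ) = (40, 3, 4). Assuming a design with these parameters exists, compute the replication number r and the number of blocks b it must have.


Any 2-(v, k, λ) BIBD satisfies two necessary conditions:
  (i)  Each point sits in r blocks, and counting incidences through any fixed point gives r(k − 1) = λ(v − 1), so r = λ(v − 1)/(k − 1).
  (ii) Total incidences bk = vr, so b = vr/k.
Step 1: r = λ(v − 1)/(k − 1) = 4·(40 − 1)/(3 − 1) = 4·39/2 = 156/2 = 78.
Step 2: b = vr/k = 40·78/3 = 3120/3 = 1040.
Check integrality: r = 78 ∈ Z ✓, b = 1040 ∈ Z ✓.
(These identities are necessary conditions: they determine r and b for any design with these parameters, but do not by themselves prove that one exists.)

r = 78, b = 1040.


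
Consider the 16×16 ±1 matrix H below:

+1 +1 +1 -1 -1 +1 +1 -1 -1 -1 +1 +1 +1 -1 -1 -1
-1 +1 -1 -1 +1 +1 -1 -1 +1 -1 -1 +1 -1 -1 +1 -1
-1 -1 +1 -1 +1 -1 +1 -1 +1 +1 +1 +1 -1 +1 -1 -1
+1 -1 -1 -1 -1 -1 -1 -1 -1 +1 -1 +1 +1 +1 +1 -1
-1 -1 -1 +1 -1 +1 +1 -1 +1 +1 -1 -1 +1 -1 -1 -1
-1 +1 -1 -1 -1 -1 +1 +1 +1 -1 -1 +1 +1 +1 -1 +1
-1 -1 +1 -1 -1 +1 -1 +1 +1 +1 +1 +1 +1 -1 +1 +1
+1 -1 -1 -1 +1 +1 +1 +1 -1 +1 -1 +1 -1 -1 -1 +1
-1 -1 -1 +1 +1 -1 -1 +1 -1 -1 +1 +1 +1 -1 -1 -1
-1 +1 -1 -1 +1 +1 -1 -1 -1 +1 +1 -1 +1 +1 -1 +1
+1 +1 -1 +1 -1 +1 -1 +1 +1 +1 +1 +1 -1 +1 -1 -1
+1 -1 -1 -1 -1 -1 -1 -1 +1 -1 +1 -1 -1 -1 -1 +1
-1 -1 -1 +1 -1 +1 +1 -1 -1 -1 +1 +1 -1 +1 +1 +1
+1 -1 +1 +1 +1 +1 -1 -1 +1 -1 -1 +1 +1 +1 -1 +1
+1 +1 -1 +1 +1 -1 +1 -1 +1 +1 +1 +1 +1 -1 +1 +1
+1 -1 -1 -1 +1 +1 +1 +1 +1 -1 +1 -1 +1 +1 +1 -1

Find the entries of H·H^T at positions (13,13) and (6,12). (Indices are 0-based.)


Row 6 of H: [-1, -1, 1, -1, -1, 1, -1, 1, 1, 1, 1, 1, 1, -1, 1, 1].
Row 12 of H: [-1, -1, -1, 1, -1, 1, 1, -1, -1, -1, 1, 1, -1, 1, 1, 1].
Row 13 of H: [1, -1, 1, 1, 1, 1, -1, -1, 1, -1, -1, 1, 1, 1, -1, 1].
(H·H^T)[13][13] = Σ_j H[13][j]·H[13][j] = (1)² + (-1)² + (1)² + (1)² + (1)² + (1)² + (-1)² + (-1)² + (1)² + (-1)² + (-1)² + (1)² + (1)² + (1)² + (-1)² + (1)² = 1 + 1 + 1 + 1 + 1 + 1 + 1 + 1 + 1 + 1 + 1 + 1 + 1 + 1 + 1 + 1 = 16.
(H·H^T)[6][12] = Σ_j H[6][j]·H[12][j] = (-1)·(-1) + (-1)·(-1) + (1)·(-1) + (-1)·(1) + (-1)·(-1) + (1)·(1) + (-1)·(1) + (1)·(-1) + (1)·(-1) + (1)·(-1) + (1)·(1) + (1)·(1) + (1)·(-1) + (-1)·(1) + (1)·(1) + (1)·(1) = 1 + 1 + -1 + -1 + 1 + 1 + -1 + -1 + -1 + -1 + 1 + 1 + -1 + -1 + 1 + 1 = 0.
So rows 6 and 12 are orthogonal; the diagonal entry equals n = 16.

(13,13) entry = 16; (6,12) entry = 0.


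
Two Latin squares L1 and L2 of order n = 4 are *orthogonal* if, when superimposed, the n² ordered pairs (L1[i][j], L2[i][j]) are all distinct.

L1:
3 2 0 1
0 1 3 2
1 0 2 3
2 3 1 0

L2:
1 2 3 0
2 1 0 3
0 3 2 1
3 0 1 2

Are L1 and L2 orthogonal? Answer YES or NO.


Form the n² = 16 superimposed pairs (L1[i][j], L2[i][j]), row by row (rows and columns indexed from 0):
row 0: (3,1) (2,2) (0,3) (1,0)
row 1: (0,2) (1,1) (3,0) (2,3)
row 2: (1,0) (0,3) (2,2) (3,1)
row 3: (2,3) (3,0) (1,1) (0,2)
Orthogonality requires all 16 pairs distinct.
But the pair (1,0) repeats: cell (0,3) has L1 = 1, L2 = 0, and cell (2,0) has L1 = 1, L2 = 0.
A repeated pair means some other pair never occurs (only 8 distinct pairs out of 16), so the squares are not orthogonal.
Conclusion: NO.

NO


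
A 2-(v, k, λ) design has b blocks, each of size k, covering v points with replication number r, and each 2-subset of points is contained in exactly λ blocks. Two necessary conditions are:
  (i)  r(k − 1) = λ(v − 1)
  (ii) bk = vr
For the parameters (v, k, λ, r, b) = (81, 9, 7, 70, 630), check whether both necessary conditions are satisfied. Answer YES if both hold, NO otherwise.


Condition (i): r(k − 1) = 70·8 = 560; λ(v − 1) = 7·80 = 560. Match? YES.
Condition (ii): bk = 630·9 = 5670; vr = 81·70 = 5670. Match? YES.
Both conditions hold? YES.

YES


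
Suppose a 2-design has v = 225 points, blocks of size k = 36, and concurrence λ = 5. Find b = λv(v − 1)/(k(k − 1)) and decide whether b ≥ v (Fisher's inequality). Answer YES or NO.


r = λ(v − 1)/(k − 1) = 5·224/35 = 32.
b = vr/k = 225·32/36 = 200.
Fisher's inequality: b ≥ v ⇔ 200 ≥ 225? NO.

NO


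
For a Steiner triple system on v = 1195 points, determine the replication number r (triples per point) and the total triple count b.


An STS(v) is a 2-(v, 3, 1) BIBD: block size k = 3, λ = 1.
Replication: r(k − 1) = λ(v − 1) ⇒ r·2 = 1195 − 1 = 1194 ⇒ r = 597.
Block count: bk = vr ⇒ b·3 = 1195·597 = 713415 ⇒ b = 237805.
(Check via b = v(v − 1)/6 = 1195·1194/6 = 1426830/6 = 237805.)

r = 597, b = 237805.


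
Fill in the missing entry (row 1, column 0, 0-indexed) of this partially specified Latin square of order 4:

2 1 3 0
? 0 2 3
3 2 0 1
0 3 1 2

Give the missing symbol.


Row 1 contains symbols [0, 2, 3] — missing [1].
Column 0 contains symbols [0, 2, 3] — missing [1].
The missing symbol must appear in both missing sets; intersection = [1].
Therefore the hidden value is 1.

Missing value = 1.


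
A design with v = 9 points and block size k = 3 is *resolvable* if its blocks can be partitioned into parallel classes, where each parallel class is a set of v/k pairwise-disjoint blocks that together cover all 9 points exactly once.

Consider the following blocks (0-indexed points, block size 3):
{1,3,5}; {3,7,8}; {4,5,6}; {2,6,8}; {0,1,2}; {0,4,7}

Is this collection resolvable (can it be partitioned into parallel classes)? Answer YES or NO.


v = 9, block size k = 3, number of blocks = 6.
For resolvability, blocks must partition into parallel classes of size v/k = 3.
Total blocks must therefore be a multiple of 3: 6 = 3·2 + 0 ⇒ divisible ✓.
Greedy packing gives 2 candidate class(es). Each should be a full parallel class (size 3, covers all 9 points).
  Class 1 (3 blocks): {1,3,5}; {2,6,8}; {0,4,7}. Points covered: [0, 1, 2, 3, 4, 5, 6, 7, 8].
  Class 2 (3 blocks): {3,7,8}; {4,5,6}; {0,1,2}. Points covered: [0, 1, 2, 3, 4, 5, 6, 7, 8].
All classes full (size 3)? YES. All classes cover every point? YES.
Resolvable? YES.

YES


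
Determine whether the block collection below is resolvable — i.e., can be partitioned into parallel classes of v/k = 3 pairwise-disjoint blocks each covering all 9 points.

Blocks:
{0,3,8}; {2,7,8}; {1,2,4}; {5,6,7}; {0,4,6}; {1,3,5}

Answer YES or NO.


v = 9, block size k = 3, number of blocks = 6.
For resolvability, blocks must partition into parallel classes of size v/k = 3.
Total blocks must therefore be a multiple of 3: 6 = 3·2 + 0 ⇒ divisible ✓.
Greedy packing gives 2 candidate class(es). Each should be a full parallel class (size 3, covers all 9 points).
  Class 1 (3 blocks): {0,3,8}; {1,2,4}; {5,6,7}. Points covered: [0, 1, 2, 3, 4, 5, 6, 7, 8].
  Class 2 (3 blocks): {2,7,8}; {0,4,6}; {1,3,5}. Points covered: [0, 1, 2, 3, 4, 5, 6, 7, 8].
All classes full (size 3)? YES. All classes cover every point? YES.
Resolvable? YES.

YES


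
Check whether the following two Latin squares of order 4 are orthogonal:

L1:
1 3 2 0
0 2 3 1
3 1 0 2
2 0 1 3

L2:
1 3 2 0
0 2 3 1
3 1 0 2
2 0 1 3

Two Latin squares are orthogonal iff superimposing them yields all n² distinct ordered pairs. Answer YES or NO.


Form the n² = 16 superimposed pairs (L1[i][j], L2[i][j]), row by row (rows and columns indexed from 0):
row 0: (1,1) (3,3) (2,2) (0,0)
row 1: (0,0) (2,2) (3,3) (1,1)
row 2: (3,3) (1,1) (0,0) (2,2)
row 3: (2,2) (0,0) (1,1) (3,3)
Orthogonality requires all 16 pairs distinct.
But the pair (0,0) repeats: cell (0,3) has L1 = 0, L2 = 0, and cell (1,0) has L1 = 0, L2 = 0.
A repeated pair means some other pair never occurs (only 4 distinct pairs out of 16), so the squares are not orthogonal.
Conclusion: NO.

NO


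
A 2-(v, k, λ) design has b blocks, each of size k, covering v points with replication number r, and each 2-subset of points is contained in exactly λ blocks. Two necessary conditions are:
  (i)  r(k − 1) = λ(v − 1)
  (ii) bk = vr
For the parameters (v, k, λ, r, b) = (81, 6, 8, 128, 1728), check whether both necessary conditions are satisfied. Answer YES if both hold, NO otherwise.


Condition (i): r(k − 1) = 128·5 = 640; λ(v − 1) = 8·80 = 640. Match? YES.
Condition (ii): bk = 1728·6 = 10368; vr = 81·128 = 10368. Match? YES.
Both conditions hold? YES.

YES


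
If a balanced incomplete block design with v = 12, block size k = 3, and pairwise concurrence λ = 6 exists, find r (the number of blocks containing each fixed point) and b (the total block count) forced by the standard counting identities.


Any 2-(v, k, λ) BIBD satisfies two necessary conditions:
  (i)  Each point sits in r blocks, and counting incidences through any fixed point gives r(k − 1) = λ(v − 1), so r = λ(v − 1)/(k − 1).
  (ii) Total incidences bk = vr, so b = vr/k.
Step 1: r = λ(v − 1)/(k − 1) = 6·(12 − 1)/(3 − 1) = 6·11/2 = 66/2 = 33.
Step 2: b = vr/k = 12·33/3 = 396/3 = 132.
Check integrality: r = 33 ∈ Z ✓, b = 132 ∈ Z ✓.
(These identities are necessary conditions: they determine r and b for any design with these parameters, but do not by themselves prove that one exists.)

r = 33, b = 132.


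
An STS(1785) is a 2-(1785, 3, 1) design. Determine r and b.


An STS(v) is a 2-(v, 3, 1) BIBD: block size k = 3, λ = 1.
Replication: r(k − 1) = λ(v − 1) ⇒ r·2 = 1785 − 1 = 1784 ⇒ r = 892.
Block count: bk = vr ⇒ b·3 = 1785·892 = 1592220 ⇒ b = 530740.

r = 892, b = 530740.


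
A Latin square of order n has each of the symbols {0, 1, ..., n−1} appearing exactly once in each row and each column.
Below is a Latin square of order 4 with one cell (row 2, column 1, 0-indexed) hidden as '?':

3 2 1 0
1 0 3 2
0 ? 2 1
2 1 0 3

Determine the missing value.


Row 2 contains symbols [0, 1, 2] — missing [3].
Column 1 contains symbols [0, 1, 2] — missing [3].
The missing symbol must appear in both missing sets; intersection = [3].
Therefore the hidden value is 3.

Missing value = 3.


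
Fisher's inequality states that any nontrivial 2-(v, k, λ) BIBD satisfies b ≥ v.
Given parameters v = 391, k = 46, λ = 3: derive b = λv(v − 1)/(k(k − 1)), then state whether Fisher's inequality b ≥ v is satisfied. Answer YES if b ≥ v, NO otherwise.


b = λv(v − 1)/(k(k − 1)) = 3·391·390/(46·45) = 457470/2070 = 221.
Compare with v = 391: b < v, so Fisher's inequality fails.

NO


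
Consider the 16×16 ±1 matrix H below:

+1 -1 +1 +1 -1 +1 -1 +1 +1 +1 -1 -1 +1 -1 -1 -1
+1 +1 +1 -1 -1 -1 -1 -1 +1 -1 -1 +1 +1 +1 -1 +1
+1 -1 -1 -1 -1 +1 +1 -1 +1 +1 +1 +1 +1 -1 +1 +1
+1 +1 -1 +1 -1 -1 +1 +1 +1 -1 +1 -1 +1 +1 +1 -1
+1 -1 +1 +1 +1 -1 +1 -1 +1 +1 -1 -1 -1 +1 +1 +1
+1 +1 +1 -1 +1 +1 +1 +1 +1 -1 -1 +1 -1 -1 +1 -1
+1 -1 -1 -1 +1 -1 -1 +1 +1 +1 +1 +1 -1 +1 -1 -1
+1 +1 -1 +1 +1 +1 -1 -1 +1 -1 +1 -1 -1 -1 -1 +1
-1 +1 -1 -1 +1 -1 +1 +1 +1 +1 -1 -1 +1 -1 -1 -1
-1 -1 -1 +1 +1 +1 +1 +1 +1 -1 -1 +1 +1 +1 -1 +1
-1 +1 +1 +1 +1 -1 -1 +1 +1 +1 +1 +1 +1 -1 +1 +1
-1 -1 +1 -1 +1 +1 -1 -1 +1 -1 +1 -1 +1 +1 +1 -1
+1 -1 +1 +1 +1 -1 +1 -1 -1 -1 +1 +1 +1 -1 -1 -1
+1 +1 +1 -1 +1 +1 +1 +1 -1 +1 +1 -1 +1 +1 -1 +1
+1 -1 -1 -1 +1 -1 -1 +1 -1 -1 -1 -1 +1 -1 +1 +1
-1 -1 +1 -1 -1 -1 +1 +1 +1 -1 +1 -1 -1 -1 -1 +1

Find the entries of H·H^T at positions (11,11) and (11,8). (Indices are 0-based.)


Row 8 of H: [-1, 1, -1, -1, 1, -1, 1, 1, 1, 1, -1, -1, 1, -1, -1, -1].
Row 11 of H: [-1, -1, 1, -1, 1, 1, -1, -1, 1, -1, 1, -1, 1, 1, 1, -1].
(H·H^T)[11][11] = Σ_j H[11][j]·H[11][j] = (-1)² + (-1)² + (1)² + (-1)² + (1)² + (1)² + (-1)² + (-1)² + (1)² + (-1)² + (1)² + (-1)² + (1)² + (1)² + (1)² + (-1)² = 1 + 1 + 1 + 1 + 1 + 1 + 1 + 1 + 1 + 1 + 1 + 1 + 1 + 1 + 1 + 1 = 16.
(H·H^T)[11][8] = Σ_j H[11][j]·H[8][j] = (-1)·(-1) + (-1)·(1) + (1)·(-1) + (-1)·(-1) + (1)·(1) + (1)·(-1) + (-1)·(1) + (-1)·(1) + (1)·(1) + (-1)·(1) + (1)·(-1) + (-1)·(-1) + (1)·(1) + (1)·(-1) + (1)·(-1) + (-1)·(-1) = 1 + -1 + -1 + 1 + 1 + -1 + -1 + -1 + 1 + -1 + -1 + 1 + 1 + -1 + -1 + 1 = -2.
Rows 11 and 8 are not orthogonal (dot product = -2 ≠ 0), so H is not a Hadamard matrix.

(11,11) entry = 16; (11,8) entry = -2.


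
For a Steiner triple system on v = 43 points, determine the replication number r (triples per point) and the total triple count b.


An STS(v) is a 2-(v, 3, 1) BIBD: block size k = 3, λ = 1.
Replication: r(k − 1) = λ(v − 1) ⇒ r·2 = 43 − 1 = 42 ⇒ r = 21.
Block count: bk = vr ⇒ b·3 = 43·21 = 903 ⇒ b = 301.
(Check via b = v(v − 1)/6 = 43·42/6 = 1806/6 = 301.)

r = 21, b = 301.


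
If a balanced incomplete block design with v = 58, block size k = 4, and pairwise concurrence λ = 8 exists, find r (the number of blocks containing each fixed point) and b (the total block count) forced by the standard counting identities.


Any 2-(v, k, λ) BIBD satisfies two necessary conditions:
  (i)  Each point sits in r blocks, and counting incidences through any fixed point gives r(k − 1) = λ(v − 1), so r = λ(v − 1)/(k − 1).
  (ii) Total incidences bk = vr, so b = vr/k.
Step 1: r = λ(v − 1)/(k − 1) = 8·(58 − 1)/(4 − 1) = 8·57/3 = 456/3 = 152.
Step 2: b = vr/k = 58·152/4 = 8816/4 = 2204.
Check integrality: r = 152 ∈ Z ✓, b = 2204 ∈ Z ✓.
(These identities are necessary conditions: they determine r and b for any design with these parameters, but do not by themselves prove that one exists.)

r = 152, b = 2204.


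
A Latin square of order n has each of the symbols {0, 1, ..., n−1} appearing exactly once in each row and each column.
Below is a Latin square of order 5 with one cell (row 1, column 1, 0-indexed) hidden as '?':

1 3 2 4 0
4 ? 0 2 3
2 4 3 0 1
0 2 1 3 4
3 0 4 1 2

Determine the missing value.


Row 1 contains symbols [0, 2, 3, 4] — missing [1].
Column 1 contains symbols [0, 2, 3, 4] — missing [1].
The missing symbol must appear in both missing sets; intersection = [1].
Therefore the hidden value is 1.

Missing value = 1.


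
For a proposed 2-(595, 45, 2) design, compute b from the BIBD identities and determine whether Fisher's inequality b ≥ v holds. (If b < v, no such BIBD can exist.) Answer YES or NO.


b = λv(v − 1)/(k(k − 1)) = 2·595·594/(45·44) = 706860/1980 = 357.
Compare with v = 595: b < v, so Fisher's inequality fails.

NO


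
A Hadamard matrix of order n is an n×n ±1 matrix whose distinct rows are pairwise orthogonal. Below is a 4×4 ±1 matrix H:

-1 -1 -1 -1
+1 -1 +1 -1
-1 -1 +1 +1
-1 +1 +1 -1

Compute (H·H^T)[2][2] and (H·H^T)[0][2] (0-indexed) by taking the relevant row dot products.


Row 0 of H: [-1, -1, -1, -1].
Row 2 of H: [-1, -1, 1, 1].
(H·H^T)[2][2] = Σ_j H[2][j]·H[2][j] = (-1)² + (-1)² + (1)² + (1)² = 1 + 1 + 1 + 1 = 4.
(H·H^T)[0][2] = Σ_j H[0][j]·H[2][j] = (-1)·(-1) + (-1)·(-1) + (-1)·(1) + (-1)·(1) = 1 + 1 + -1 + -1 = 0.
So rows 0 and 2 are orthogonal; the diagonal entry equals n = 4.

(2,2) entry = 4; (0,2) entry = 0.


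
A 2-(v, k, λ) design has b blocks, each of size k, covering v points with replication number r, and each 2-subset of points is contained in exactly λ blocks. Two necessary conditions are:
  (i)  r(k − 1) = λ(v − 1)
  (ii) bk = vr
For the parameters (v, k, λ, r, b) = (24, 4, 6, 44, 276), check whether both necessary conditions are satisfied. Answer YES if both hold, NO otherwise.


Condition (i): r(k − 1) = 44·3 = 132; λ(v − 1) = 6·23 = 138. Match? NO.
Condition (ii): bk = 276·4 = 1104; vr = 24·44 = 1056. Match? NO.
Both conditions hold? NO.

NO


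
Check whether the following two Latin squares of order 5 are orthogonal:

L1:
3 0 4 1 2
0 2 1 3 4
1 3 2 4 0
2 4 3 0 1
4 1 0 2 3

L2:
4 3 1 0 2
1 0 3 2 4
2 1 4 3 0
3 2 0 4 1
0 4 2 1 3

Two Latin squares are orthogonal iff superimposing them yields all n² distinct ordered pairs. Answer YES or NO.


Form the n² = 25 superimposed pairs (L1[i][j], L2[i][j]), row by row (rows and columns indexed from 0):
row 0: (3,4) (0,3) (4,1) (1,0) (2,2)
row 1: (0,1) (2,0) (1,3) (3,2) (4,4)
row 2: (1,2) (3,1) (2,4) (4,3) (0,0)
row 3: (2,3) (4,2) (3,0) (0,4) (1,1)
row 4: (4,0) (1,4) (0,2) (2,1) (3,3)
Orthogonality requires all 25 pairs distinct.
Check by first coordinate: for each symbol s of L1, list the L2 entries in the n cells where L1 = s; they must all differ.
  L1 = 0: L2 entries (in reading order) 3, 1, 0, 4, 2 — all 5 distinct ✓
  L1 = 1: L2 entries (in reading order) 0, 3, 2, 1, 4 — all 5 distinct ✓
  L1 = 2: L2 entries (in reading order) 2, 0, 4, 3, 1 — all 5 distinct ✓
  L1 = 3: L2 entries (in reading order) 4, 2, 1, 0, 3 — all 5 distinct ✓
  L1 = 4: L2 entries (in reading order) 1, 4, 3, 2, 0 — all 5 distinct ✓
Every symbol of L1 meets every symbol of L2 exactly once, so all 25 pairs are distinct (25 of 25).
Conclusion: YES.

YES


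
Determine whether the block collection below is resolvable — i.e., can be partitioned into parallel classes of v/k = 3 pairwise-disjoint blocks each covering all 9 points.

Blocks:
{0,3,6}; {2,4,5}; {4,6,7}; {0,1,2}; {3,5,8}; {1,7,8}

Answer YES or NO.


v = 9, block size k = 3, number of blocks = 6.
For resolvability, blocks must partition into parallel classes of size v/k = 3.
Total blocks must therefore be a multiple of 3: 6 = 3·2 + 0 ⇒ divisible ✓.
Greedy packing gives 2 candidate class(es). Each should be a full parallel class (size 3, covers all 9 points).
  Class 1 (3 blocks): {0,3,6}; {2,4,5}; {1,7,8}. Points covered: [0, 1, 2, 3, 4, 5, 6, 7, 8].
  Class 2 (3 blocks): {4,6,7}; {0,1,2}; {3,5,8}. Points covered: [0, 1, 2, 3, 4, 5, 6, 7, 8].
All classes full (size 3)? YES. All classes cover every point? YES.
Resolvable? YES.

YES
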